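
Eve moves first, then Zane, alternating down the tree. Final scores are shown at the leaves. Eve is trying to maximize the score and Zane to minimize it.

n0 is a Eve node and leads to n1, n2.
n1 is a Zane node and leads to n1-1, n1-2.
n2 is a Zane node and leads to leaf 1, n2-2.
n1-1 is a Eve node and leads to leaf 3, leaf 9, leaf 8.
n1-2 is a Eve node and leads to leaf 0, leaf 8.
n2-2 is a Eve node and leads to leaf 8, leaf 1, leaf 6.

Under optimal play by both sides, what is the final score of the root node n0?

8

n1-1 (Eve): max(3, 9, 8) = 9
n1-2 (Eve): max(0, 8) = 8
n1 (Zane): min(9, 8) = 8
n2-2 (Eve): max(8, 1, 6) = 8
n2 (Zane): min(1, 8) = 1
n0 (Eve): max(8, 1) = 8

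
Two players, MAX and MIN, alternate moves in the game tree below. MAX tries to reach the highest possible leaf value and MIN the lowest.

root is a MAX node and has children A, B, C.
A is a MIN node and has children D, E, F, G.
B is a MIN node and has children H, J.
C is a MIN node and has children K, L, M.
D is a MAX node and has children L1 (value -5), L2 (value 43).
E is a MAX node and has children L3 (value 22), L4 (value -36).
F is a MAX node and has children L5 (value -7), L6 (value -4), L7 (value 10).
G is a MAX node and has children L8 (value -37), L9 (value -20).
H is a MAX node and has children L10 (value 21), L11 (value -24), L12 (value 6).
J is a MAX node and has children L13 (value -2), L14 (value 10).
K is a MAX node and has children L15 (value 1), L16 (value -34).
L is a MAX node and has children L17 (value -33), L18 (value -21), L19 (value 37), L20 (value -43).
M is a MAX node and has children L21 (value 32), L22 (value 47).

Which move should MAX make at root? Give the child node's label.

B

D (MAX): max(-5, 43) = 43
E (MAX): max(22, -36) = 22
F (MAX): max(-7, -4, 10) = 10
G (MAX): max(-37, -20) = -20
A (MIN): min(43, 22, 10, -20) = -20
H (MAX): max(21, -24, 6) = 21
J (MAX): max(-2, 10) = 10
B (MIN): min(21, 10) = 10
K (MAX): max(1, -34) = 1
L (MAX): max(-33, -21, 37, -43) = 37
M (MAX): max(32, 47) = 47
C (MIN): min(1, 37, 47) = 1
root (MAX): max(-20, 10, 1) = 10
MAX at root wants the highest of {A=-20, B=10, C=1}, so chooses B.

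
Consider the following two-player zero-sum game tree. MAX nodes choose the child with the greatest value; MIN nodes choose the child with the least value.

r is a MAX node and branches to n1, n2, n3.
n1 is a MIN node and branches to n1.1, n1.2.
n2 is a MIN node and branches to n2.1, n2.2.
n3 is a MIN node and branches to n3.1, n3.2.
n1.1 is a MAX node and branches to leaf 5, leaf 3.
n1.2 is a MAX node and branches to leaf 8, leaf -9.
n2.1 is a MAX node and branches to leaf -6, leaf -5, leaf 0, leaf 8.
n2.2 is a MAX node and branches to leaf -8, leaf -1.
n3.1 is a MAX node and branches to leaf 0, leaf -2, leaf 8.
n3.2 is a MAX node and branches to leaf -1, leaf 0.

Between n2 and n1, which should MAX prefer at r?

n2.1 (MAX): max(-6, -5, 0, 8) = 8
n2.2 (MAX): max(-8, -1) = -1
n2 (MIN): min(8, -1) = -1
n1.1 (MAX): max(5, 3) = 5
n1.2 (MAX): max(8, -9) = 8
n1 (MIN): min(5, 8) = 5
MAX prefers the higher value; n2=-1, n1=5. n1 is better since 5 > -1.

n1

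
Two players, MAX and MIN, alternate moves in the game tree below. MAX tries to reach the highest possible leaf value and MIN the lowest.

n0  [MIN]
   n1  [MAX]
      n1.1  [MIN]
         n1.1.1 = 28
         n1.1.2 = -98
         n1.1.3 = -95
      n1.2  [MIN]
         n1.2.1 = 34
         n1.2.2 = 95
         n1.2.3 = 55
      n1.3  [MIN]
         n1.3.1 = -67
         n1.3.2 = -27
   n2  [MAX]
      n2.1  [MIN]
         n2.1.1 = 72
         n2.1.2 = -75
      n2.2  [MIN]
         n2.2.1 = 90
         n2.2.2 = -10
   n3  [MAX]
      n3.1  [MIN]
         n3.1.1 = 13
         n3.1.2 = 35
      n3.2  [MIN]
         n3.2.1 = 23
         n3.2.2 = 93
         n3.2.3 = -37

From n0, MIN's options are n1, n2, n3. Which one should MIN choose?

n1.1 (MIN): min(28, -98, -95) = -98
n1.2 (MIN): min(34, 95, 55) = 34
n1.3 (MIN): min(-67, -27) = -67
n1 (MAX): max(-98, 34, -67) = 34
n2.1 (MIN): min(72, -75) = -75
n2.2 (MIN): min(90, -10) = -10
n2 (MAX): max(-75, -10) = -10
n3.1 (MIN): min(13, 35) = 13
n3.2 (MIN): min(23, 93, -37) = -37
n3 (MAX): max(13, -37) = 13
n0 (MIN): min(34, -10, 13) = -10
MIN at n0 wants the lowest of {n1=34, n2=-10, n3=13}, so chooses n2.

n2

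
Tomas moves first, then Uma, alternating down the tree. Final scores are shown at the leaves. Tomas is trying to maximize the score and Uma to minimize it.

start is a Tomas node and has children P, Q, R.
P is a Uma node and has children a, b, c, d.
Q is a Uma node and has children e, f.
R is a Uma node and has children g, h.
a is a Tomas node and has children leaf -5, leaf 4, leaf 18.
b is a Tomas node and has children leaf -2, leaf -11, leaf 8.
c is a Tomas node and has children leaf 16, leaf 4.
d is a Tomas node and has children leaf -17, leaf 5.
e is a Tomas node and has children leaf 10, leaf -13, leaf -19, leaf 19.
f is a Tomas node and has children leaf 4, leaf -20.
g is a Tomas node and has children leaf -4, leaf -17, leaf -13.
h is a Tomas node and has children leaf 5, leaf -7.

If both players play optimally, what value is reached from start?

5

a (Tomas): max(-5, 4, 18) = 18
b (Tomas): max(-2, -11, 8) = 8
c (Tomas): max(16, 4) = 16
d (Tomas): max(-17, 5) = 5
P (Uma): min(18, 8, 16, 5) = 5
e (Tomas): max(10, -13, -19, 19) = 19
f (Tomas): max(4, -20) = 4
Q (Uma): min(19, 4) = 4
g (Tomas): max(-4, -17, -13) = -4
h (Tomas): max(5, -7) = 5
R (Uma): min(-4, 5) = -4
start (Tomas): max(5, 4, -4) = 5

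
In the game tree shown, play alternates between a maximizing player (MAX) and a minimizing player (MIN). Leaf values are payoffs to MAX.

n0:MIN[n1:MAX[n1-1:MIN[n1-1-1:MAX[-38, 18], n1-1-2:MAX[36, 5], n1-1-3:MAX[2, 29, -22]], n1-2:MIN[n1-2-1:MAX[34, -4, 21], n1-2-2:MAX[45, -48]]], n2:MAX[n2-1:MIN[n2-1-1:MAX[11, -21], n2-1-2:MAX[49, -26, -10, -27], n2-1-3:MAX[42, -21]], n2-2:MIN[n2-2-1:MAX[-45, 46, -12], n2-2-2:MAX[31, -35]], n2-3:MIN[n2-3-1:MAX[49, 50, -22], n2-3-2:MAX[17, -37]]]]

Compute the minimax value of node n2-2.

n2-2-1 (MAX): max(-45, 46, -12) = 46
n2-2-2 (MAX): max(31, -35) = 31
n2-2 (MIN): min(46, 31) = 31

31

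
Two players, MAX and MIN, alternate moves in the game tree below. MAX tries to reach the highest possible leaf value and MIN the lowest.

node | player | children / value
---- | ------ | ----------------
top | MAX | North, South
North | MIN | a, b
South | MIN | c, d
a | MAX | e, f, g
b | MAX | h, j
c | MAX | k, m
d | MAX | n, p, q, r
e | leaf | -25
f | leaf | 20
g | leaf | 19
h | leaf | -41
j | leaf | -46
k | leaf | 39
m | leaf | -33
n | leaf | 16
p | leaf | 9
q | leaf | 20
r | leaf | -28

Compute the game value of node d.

d (MAX): max(16, 9, 20, -28) = 20

20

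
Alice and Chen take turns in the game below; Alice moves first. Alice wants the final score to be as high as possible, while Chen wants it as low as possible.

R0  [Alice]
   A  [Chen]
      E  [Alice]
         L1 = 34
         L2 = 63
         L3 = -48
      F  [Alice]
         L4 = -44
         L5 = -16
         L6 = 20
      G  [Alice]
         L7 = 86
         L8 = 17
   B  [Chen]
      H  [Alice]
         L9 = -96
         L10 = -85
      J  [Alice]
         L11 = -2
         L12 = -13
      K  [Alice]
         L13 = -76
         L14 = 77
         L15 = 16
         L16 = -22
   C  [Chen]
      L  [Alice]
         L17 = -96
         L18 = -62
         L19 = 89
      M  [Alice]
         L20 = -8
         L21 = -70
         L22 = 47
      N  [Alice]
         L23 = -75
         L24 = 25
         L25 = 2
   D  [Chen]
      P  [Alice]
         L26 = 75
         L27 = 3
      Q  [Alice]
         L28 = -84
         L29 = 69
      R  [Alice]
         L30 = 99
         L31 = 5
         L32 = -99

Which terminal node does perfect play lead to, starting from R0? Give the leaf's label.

L29

E (Alice): max(34, 63, -48) = 63
F (Alice): max(-44, -16, 20) = 20
G (Alice): max(86, 17) = 86
A (Chen): min(63, 20, 86) = 20
H (Alice): max(-96, -85) = -85
J (Alice): max(-2, -13) = -2
K (Alice): max(-76, 77, 16, -22) = 77
B (Chen): min(-85, -2, 77) = -85
L (Alice): max(-96, -62, 89) = 89
M (Alice): max(-8, -70, 47) = 47
N (Alice): max(-75, 25, 2) = 25
C (Chen): min(89, 47, 25) = 25
P (Alice): max(75, 3) = 75
Q (Alice): max(-84, 69) = 69
R (Alice): max(99, 5, -99) = 99
D (Chen): min(75, 69, 99) = 69
R0 (Alice): max(20, -85, 25, 69) = 69
At R0, Alice picks D (highest: 69).
At D, Chen picks Q (lowest: 69).
At Q, Alice picks L29 (highest: 69).
Terminal value 69.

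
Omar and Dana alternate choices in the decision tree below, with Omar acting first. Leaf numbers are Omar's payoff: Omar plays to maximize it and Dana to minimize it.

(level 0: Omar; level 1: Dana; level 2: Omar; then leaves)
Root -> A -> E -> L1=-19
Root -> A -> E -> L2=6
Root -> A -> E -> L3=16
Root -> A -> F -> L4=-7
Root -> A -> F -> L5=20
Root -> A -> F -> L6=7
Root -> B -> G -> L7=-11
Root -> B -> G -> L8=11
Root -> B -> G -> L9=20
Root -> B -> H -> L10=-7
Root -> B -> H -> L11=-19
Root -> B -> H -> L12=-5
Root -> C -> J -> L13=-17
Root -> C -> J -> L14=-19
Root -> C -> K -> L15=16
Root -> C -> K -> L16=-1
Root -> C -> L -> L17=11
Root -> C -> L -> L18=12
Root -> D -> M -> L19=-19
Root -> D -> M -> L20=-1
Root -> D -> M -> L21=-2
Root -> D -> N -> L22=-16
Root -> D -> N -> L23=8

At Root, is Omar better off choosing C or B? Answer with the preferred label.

B

J (Omar): max(-17, -19) = -17
K (Omar): max(16, -1) = 16
L (Omar): max(11, 12) = 12
C (Dana): min(-17, 16, 12) = -17
G (Omar): max(-11, 11, 20) = 20
H (Omar): max(-7, -19, -5) = -5
B (Dana): min(20, -5) = -5
Omar prefers the higher value; C=-17, B=-5. B is better since -5 > -17.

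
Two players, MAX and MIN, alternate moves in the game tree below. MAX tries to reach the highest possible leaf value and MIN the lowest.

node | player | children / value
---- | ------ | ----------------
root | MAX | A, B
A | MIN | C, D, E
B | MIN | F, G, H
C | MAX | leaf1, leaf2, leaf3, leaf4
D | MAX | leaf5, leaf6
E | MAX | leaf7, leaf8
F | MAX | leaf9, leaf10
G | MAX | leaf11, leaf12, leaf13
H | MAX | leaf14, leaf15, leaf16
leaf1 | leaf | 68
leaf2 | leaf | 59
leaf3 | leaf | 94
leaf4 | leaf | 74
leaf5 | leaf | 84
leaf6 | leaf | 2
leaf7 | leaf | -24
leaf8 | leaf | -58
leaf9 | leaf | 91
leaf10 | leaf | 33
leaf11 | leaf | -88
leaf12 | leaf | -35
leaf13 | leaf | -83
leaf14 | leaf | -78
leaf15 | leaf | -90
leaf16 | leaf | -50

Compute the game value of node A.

-24

C (MAX): max(68, 59, 94, 74) = 94
D (MAX): max(84, 2) = 84
E (MAX): max(-24, -58) = -24
A (MIN): min(94, 84, -24) = -24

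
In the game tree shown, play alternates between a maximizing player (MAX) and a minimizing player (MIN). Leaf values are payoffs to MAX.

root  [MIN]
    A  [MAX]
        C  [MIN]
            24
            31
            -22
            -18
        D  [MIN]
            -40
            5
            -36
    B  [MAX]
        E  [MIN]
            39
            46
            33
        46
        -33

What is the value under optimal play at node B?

E (MIN): min(39, 46, 33) = 33
B (MAX): max(33, 46, -33) = 46

46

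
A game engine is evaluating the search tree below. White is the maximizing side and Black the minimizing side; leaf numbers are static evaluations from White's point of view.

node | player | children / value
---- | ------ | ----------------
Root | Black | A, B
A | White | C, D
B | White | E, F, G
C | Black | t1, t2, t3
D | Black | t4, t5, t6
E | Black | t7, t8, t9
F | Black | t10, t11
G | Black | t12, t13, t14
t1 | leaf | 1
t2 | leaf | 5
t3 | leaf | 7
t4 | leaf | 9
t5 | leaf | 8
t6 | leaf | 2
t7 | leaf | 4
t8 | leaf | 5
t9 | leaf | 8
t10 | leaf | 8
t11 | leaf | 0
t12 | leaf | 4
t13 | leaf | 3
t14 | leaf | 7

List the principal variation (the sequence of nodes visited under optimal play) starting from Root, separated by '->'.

Root -> A -> D -> t6

C (Black): min(1, 5, 7) = 1
D (Black): min(9, 8, 2) = 2
A (White): max(1, 2) = 2
E (Black): min(4, 5, 8) = 4
F (Black): min(8, 0) = 0
G (Black): min(4, 3, 7) = 3
B (White): max(4, 0, 3) = 4
Root (Black): min(2, 4) = 2
At Root, Black picks A (lowest: 2).
At A, White picks D (highest: 2).
At D, Black picks t6 (lowest: 2).
Terminal value 2.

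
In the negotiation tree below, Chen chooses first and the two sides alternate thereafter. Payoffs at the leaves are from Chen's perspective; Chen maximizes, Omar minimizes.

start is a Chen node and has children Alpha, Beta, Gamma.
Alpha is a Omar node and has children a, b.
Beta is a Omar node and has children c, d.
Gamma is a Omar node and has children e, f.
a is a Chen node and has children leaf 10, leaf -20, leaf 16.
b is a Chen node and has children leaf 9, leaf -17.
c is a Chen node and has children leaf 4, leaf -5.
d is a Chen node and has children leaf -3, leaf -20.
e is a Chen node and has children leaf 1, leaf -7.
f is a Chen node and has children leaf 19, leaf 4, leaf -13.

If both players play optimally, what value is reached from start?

9

a (Chen): max(10, -20, 16) = 16
b (Chen): max(9, -17) = 9
Alpha (Omar): min(16, 9) = 9
c (Chen): max(4, -5) = 4
d (Chen): max(-3, -20) = -3
Beta (Omar): min(4, -3) = -3
e (Chen): max(1, -7) = 1
f (Chen): max(19, 4, -13) = 19
Gamma (Omar): min(1, 19) = 1
start (Chen): max(9, -3, 1) = 9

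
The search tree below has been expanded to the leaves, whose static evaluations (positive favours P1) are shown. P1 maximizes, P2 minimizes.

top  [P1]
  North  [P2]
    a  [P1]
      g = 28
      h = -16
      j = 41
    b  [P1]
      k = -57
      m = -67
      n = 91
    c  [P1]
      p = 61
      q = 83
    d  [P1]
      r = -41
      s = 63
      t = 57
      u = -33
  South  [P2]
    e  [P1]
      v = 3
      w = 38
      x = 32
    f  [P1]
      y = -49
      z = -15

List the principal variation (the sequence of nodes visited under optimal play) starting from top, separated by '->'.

a (P1): max(28, -16, 41) = 41
b (P1): max(-57, -67, 91) = 91
c (P1): max(61, 83) = 83
d (P1): max(-41, 63, 57, -33) = 63
North (P2): min(41, 91, 83, 63) = 41
e (P1): max(3, 38, 32) = 38
f (P1): max(-49, -15) = -15
South (P2): min(38, -15) = -15
top (P1): max(41, -15) = 41
At top, P1 picks North (highest: 41).
At North, P2 picks a (lowest: 41).
At a, P1 picks j (highest: 41).
Terminal value 41.

top -> North -> a -> j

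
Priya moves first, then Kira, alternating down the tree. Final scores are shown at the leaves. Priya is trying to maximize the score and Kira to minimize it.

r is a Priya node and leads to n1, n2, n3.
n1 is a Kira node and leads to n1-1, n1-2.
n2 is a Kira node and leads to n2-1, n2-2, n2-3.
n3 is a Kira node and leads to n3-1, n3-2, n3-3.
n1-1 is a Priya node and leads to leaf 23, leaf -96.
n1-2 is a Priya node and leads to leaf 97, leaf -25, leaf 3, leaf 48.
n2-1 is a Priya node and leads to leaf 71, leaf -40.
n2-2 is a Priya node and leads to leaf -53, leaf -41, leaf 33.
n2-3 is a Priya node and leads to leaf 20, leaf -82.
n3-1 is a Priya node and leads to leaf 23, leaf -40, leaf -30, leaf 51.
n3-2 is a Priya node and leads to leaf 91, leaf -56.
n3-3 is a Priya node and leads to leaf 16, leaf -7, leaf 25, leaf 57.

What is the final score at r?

n1-1 (Priya): max(23, -96) = 23
n1-2 (Priya): max(97, -25, 3, 48) = 97
n1 (Kira): min(23, 97) = 23
n2-1 (Priya): max(71, -40) = 71
n2-2 (Priya): max(-53, -41, 33) = 33
n2-3 (Priya): max(20, -82) = 20
n2 (Kira): min(71, 33, 20) = 20
n3-1 (Priya): max(23, -40, -30, 51) = 51
n3-2 (Priya): max(91, -56) = 91
n3-3 (Priya): max(16, -7, 25, 57) = 57
n3 (Kira): min(51, 91, 57) = 51
r (Priya): max(23, 20, 51) = 51

51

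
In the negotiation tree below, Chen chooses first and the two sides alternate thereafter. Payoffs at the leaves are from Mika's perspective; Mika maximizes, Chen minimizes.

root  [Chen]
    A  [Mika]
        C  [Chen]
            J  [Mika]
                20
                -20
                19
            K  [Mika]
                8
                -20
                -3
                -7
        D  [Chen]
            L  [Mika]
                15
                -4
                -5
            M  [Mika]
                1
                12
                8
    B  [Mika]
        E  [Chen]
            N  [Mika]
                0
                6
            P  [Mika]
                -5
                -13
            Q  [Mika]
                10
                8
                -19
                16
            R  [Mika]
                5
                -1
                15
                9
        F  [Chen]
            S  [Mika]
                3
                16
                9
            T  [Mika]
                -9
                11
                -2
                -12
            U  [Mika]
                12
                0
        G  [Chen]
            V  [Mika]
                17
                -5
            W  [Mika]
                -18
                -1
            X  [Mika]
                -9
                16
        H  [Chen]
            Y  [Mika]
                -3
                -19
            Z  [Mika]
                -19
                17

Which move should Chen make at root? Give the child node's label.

J (Mika): max(20, -20, 19) = 20
K (Mika): max(8, -20, -3, -7) = 8
C (Chen): min(20, 8) = 8
L (Mika): max(15, -4, -5) = 15
M (Mika): max(1, 12, 8) = 12
D (Chen): min(15, 12) = 12
A (Mika): max(8, 12) = 12
N (Mika): max(0, 6) = 6
P (Mika): max(-5, -13) = -5
Q (Mika): max(10, 8, -19, 16) = 16
R (Mika): max(5, -1, 15, 9) = 15
E (Chen): min(6, -5, 16, 15) = -5
S (Mika): max(3, 16, 9) = 16
T (Mika): max(-9, 11, -2, -12) = 11
U (Mika): max(12, 0) = 12
F (Chen): min(16, 11, 12) = 11
V (Mika): max(17, -5) = 17
W (Mika): max(-18, -1) = -1
X (Mika): max(-9, 16) = 16
G (Chen): min(17, -1, 16) = -1
Y (Mika): max(-3, -19) = -3
Z (Mika): max(-19, 17) = 17
H (Chen): min(-3, 17) = -3
B (Mika): max(-5, 11, -1, -3) = 11
root (Chen): min(12, 11) = 11
Chen at root wants the lowest of {A=12, B=11}, so chooses B.

B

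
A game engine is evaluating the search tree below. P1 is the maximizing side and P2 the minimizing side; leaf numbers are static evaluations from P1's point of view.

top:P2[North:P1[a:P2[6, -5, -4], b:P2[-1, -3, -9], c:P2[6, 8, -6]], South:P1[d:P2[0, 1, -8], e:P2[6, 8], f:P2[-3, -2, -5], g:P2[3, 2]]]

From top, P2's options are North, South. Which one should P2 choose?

a (P2): min(6, -5, -4) = -5
b (P2): min(-1, -3, -9) = -9
c (P2): min(6, 8, -6) = -6
North (P1): max(-5, -9, -6) = -5
d (P2): min(0, 1, -8) = -8
e (P2): min(6, 8) = 6
f (P2): min(-3, -2, -5) = -5
g (P2): min(3, 2) = 2
South (P1): max(-8, 6, -5, 2) = 6
top (P2): min(-5, 6) = -5
P2 at top wants the lowest of {North=-5, South=6}, so chooses North.

North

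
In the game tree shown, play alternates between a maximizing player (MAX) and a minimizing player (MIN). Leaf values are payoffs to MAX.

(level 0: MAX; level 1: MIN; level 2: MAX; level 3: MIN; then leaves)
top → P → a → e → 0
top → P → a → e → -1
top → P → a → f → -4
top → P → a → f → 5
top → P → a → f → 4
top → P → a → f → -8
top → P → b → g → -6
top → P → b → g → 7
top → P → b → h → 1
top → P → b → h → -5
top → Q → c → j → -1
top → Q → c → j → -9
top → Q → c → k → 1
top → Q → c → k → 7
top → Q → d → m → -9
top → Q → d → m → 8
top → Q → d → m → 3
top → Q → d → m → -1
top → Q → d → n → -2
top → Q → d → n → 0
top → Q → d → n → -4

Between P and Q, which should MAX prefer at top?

e (MIN): min(0, -1) = -1
f (MIN): min(-4, 5, 4, -8) = -8
a (MAX): max(-1, -8) = -1
g (MIN): min(-6, 7) = -6
h (MIN): min(1, -5) = -5
b (MAX): max(-6, -5) = -5
P (MIN): min(-1, -5) = -5
j (MIN): min(-1, -9) = -9
k (MIN): min(1, 7) = 1
c (MAX): max(-9, 1) = 1
m (MIN): min(-9, 8, 3, -1) = -9
n (MIN): min(-2, 0, -4) = -4
d (MAX): max(-9, -4) = -4
Q (MIN): min(1, -4) = -4
MAX prefers the higher value; P=-5, Q=-4. Q is better since -4 > -5.

Q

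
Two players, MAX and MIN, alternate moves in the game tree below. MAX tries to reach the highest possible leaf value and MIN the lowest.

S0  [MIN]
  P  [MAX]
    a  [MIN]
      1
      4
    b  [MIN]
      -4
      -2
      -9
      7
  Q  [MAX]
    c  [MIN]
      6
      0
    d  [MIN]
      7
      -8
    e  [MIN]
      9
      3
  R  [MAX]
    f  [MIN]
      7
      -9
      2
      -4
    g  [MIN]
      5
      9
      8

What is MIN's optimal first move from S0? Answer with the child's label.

a (MIN): min(1, 4) = 1
b (MIN): min(-4, -2, -9, 7) = -9
P (MAX): max(1, -9) = 1
c (MIN): min(6, 0) = 0
d (MIN): min(7, -8) = -8
e (MIN): min(9, 3) = 3
Q (MAX): max(0, -8, 3) = 3
f (MIN): min(7, -9, 2, -4) = -9
g (MIN): min(5, 9, 8) = 5
R (MAX): max(-9, 5) = 5
S0 (MIN): min(1, 3, 5) = 1
MIN at S0 wants the lowest of {P=1, Q=3, R=5}, so chooses P.

P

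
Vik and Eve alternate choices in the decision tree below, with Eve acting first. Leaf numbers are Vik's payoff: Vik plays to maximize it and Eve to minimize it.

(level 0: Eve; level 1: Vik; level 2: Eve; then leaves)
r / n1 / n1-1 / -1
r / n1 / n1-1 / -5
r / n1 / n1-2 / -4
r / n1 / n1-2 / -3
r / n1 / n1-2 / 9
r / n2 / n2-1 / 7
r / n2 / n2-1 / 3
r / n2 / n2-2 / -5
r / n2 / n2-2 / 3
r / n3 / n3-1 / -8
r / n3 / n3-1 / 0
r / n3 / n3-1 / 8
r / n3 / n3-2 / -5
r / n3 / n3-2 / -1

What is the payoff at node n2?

n2-1 (Eve): min(7, 3) = 3
n2-2 (Eve): min(-5, 3) = -5
n2 (Vik): max(3, -5) = 3

3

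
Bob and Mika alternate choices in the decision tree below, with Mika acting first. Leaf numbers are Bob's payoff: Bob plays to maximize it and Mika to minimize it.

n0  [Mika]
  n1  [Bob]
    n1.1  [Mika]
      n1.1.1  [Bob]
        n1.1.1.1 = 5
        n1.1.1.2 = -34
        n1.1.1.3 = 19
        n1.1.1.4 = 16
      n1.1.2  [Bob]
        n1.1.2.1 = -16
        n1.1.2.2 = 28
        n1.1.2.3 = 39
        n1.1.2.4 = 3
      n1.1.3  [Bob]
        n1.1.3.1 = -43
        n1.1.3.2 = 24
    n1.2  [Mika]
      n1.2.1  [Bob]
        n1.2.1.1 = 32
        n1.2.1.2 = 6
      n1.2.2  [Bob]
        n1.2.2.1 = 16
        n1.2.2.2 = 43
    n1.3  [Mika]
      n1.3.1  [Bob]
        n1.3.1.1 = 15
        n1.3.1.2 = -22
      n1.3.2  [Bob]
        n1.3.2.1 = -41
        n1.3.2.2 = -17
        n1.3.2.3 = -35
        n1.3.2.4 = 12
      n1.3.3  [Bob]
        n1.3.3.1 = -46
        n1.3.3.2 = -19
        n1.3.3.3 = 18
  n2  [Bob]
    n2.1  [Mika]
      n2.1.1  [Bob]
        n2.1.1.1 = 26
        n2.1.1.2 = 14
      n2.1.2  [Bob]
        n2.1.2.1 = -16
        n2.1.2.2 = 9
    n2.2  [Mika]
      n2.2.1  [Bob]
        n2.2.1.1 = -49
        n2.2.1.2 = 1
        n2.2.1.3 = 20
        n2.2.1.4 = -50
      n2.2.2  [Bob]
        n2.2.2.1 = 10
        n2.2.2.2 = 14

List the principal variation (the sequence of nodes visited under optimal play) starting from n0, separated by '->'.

n0 -> n2 -> n2.2 -> n2.2.2 -> n2.2.2.2

n1.1.1 (Bob): max(5, -34, 19, 16) = 19
n1.1.2 (Bob): max(-16, 28, 39, 3) = 39
n1.1.3 (Bob): max(-43, 24) = 24
n1.1 (Mika): min(19, 39, 24) = 19
n1.2.1 (Bob): max(32, 6) = 32
n1.2.2 (Bob): max(16, 43) = 43
n1.2 (Mika): min(32, 43) = 32
n1.3.1 (Bob): max(15, -22) = 15
n1.3.2 (Bob): max(-41, -17, -35, 12) = 12
n1.3.3 (Bob): max(-46, -19, 18) = 18
n1.3 (Mika): min(15, 12, 18) = 12
n1 (Bob): max(19, 32, 12) = 32
n2.1.1 (Bob): max(26, 14) = 26
n2.1.2 (Bob): max(-16, 9) = 9
n2.1 (Mika): min(26, 9) = 9
n2.2.1 (Bob): max(-49, 1, 20, -50) = 20
n2.2.2 (Bob): max(10, 14) = 14
n2.2 (Mika): min(20, 14) = 14
n2 (Bob): max(9, 14) = 14
n0 (Mika): min(32, 14) = 14
At n0, Mika picks n2 (lowest: 14).
At n2, Bob picks n2.2 (highest: 14).
At n2.2, Mika picks n2.2.2 (lowest: 14).
At n2.2.2, Bob picks n2.2.2.2 (highest: 14).
Terminal value 14.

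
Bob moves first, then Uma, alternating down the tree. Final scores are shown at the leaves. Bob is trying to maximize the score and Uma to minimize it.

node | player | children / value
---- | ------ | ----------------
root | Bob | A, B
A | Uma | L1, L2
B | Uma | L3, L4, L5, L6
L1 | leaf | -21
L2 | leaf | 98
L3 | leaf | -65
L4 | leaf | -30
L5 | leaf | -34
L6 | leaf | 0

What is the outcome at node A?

-21

A (Uma): min(-21, 98) = -21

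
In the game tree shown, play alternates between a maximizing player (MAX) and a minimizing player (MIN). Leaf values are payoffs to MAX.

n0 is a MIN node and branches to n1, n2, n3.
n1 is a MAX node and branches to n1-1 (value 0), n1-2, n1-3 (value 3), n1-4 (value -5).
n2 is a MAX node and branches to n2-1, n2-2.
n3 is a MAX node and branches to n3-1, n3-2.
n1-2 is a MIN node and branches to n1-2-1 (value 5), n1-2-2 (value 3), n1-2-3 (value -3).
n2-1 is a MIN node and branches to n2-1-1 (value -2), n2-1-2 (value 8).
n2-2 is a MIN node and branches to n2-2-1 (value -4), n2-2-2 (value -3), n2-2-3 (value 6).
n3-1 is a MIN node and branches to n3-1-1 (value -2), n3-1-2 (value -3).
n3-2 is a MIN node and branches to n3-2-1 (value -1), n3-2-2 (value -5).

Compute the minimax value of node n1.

n1-2 (MIN): min(5, 3, -3) = -3
n1 (MAX): max(0, -3, 3, -5) = 3

3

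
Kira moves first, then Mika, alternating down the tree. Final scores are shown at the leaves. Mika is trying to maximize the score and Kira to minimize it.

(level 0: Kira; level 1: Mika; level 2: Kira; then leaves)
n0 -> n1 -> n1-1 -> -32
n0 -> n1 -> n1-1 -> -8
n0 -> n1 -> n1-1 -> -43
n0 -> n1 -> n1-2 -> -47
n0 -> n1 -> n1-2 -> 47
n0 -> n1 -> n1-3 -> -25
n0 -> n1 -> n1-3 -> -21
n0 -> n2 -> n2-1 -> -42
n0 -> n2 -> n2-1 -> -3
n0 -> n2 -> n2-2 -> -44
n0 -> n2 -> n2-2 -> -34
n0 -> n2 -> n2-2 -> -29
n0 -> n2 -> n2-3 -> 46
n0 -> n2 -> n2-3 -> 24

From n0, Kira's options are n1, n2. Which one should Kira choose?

n1-1 (Kira): min(-32, -8, -43) = -43
n1-2 (Kira): min(-47, 47) = -47
n1-3 (Kira): min(-25, -21) = -25
n1 (Mika): max(-43, -47, -25) = -25
n2-1 (Kira): min(-42, -3) = -42
n2-2 (Kira): min(-44, -34, -29) = -44
n2-3 (Kira): min(46, 24) = 24
n2 (Mika): max(-42, -44, 24) = 24
n0 (Kira): min(-25, 24) = -25
Kira at n0 wants the lowest of {n1=-25, n2=24}, so chooses n1.

n1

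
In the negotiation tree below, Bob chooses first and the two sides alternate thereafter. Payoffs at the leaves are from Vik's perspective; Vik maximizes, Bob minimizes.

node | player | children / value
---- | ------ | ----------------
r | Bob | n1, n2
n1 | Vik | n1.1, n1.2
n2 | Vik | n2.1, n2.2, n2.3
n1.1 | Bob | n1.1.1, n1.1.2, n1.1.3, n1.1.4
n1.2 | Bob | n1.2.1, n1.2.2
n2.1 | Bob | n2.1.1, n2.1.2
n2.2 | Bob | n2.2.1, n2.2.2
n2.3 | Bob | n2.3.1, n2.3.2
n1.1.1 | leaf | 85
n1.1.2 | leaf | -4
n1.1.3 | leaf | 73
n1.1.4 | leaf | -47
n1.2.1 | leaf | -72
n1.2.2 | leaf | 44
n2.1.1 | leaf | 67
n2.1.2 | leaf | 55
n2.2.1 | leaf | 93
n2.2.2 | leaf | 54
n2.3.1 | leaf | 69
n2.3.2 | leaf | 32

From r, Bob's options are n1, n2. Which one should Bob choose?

n1.1 (Bob): min(85, -4, 73, -47) = -47
n1.2 (Bob): min(-72, 44) = -72
n1 (Vik): max(-47, -72) = -47
n2.1 (Bob): min(67, 55) = 55
n2.2 (Bob): min(93, 54) = 54
n2.3 (Bob): min(69, 32) = 32
n2 (Vik): max(55, 54, 32) = 55
r (Bob): min(-47, 55) = -47
Bob at r wants the lowest of {n1=-47, n2=55}, so chooses n1.

n1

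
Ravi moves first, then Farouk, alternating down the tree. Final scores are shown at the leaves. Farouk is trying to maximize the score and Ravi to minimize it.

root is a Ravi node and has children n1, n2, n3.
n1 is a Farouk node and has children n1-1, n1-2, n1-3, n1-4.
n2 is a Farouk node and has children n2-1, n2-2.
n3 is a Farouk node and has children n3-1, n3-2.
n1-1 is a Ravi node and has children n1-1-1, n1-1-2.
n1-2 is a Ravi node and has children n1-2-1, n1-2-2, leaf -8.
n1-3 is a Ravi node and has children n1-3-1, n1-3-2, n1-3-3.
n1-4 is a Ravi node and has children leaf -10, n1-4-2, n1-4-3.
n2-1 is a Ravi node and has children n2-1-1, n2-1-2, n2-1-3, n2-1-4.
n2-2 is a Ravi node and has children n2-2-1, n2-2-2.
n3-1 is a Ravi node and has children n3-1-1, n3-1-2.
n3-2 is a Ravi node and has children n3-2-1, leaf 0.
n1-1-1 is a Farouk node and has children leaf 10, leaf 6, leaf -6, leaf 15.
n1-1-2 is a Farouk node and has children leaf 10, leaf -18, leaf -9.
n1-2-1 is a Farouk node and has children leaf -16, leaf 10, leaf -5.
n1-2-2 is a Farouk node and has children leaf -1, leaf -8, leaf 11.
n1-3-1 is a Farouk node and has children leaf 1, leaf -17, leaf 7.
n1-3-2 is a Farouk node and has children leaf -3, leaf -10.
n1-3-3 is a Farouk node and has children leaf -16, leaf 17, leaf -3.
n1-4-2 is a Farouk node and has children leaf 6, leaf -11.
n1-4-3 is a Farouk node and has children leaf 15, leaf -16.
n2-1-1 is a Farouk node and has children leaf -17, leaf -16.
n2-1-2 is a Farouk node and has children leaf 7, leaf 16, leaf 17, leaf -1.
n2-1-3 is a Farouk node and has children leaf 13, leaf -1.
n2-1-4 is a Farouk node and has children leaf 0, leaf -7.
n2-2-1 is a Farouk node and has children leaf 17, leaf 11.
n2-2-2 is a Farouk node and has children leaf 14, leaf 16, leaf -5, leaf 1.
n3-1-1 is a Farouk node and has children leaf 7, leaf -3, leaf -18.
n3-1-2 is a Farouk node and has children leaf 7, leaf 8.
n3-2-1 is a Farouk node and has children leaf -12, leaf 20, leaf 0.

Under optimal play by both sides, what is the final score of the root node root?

7

n1-1-1 (Farouk): max(10, 6, -6, 15) = 15
n1-1-2 (Farouk): max(10, -18, -9) = 10
n1-1 (Ravi): min(15, 10) = 10
n1-2-1 (Farouk): max(-16, 10, -5) = 10
n1-2-2 (Farouk): max(-1, -8, 11) = 11
n1-2 (Ravi): min(10, 11, -8) = -8
n1-3-1 (Farouk): max(1, -17, 7) = 7
n1-3-2 (Farouk): max(-3, -10) = -3
n1-3-3 (Farouk): max(-16, 17, -3) = 17
n1-3 (Ravi): min(7, -3, 17) = -3
n1-4-2 (Farouk): max(6, -11) = 6
n1-4-3 (Farouk): max(15, -16) = 15
n1-4 (Ravi): min(-10, 6, 15) = -10
n1 (Farouk): max(10, -8, -3, -10) = 10
n2-1-1 (Farouk): max(-17, -16) = -16
n2-1-2 (Farouk): max(7, 16, 17, -1) = 17
n2-1-3 (Farouk): max(13, -1) = 13
n2-1-4 (Farouk): max(0, -7) = 0
n2-1 (Ravi): min(-16, 17, 13, 0) = -16
n2-2-1 (Farouk): max(17, 11) = 17
n2-2-2 (Farouk): max(14, 16, -5, 1) = 16
n2-2 (Ravi): min(17, 16) = 16
n2 (Farouk): max(-16, 16) = 16
n3-1-1 (Farouk): max(7, -3, -18) = 7
n3-1-2 (Farouk): max(7, 8) = 8
n3-1 (Ravi): min(7, 8) = 7
n3-2-1 (Farouk): max(-12, 20, 0) = 20
n3-2 (Ravi): min(20, 0) = 0
n3 (Farouk): max(7, 0) = 7
root (Ravi): min(10, 16, 7) = 7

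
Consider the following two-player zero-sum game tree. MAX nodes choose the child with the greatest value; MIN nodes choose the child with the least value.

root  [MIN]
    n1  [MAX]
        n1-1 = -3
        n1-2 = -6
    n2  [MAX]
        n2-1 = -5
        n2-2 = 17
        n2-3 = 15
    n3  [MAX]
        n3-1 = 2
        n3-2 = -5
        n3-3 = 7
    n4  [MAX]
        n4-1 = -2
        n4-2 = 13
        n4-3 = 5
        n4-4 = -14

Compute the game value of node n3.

n3 (MAX): max(2, -5, 7) = 7

7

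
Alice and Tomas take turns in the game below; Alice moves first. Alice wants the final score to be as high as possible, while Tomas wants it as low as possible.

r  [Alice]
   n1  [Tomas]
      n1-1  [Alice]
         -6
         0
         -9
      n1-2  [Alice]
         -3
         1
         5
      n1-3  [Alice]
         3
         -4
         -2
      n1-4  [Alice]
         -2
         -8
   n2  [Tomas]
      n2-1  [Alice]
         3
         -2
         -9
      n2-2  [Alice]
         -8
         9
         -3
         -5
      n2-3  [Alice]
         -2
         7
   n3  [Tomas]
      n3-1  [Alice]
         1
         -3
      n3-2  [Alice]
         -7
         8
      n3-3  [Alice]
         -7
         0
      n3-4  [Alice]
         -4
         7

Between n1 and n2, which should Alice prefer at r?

n2

n1-1 (Alice): max(-6, 0, -9) = 0
n1-2 (Alice): max(-3, 1, 5) = 5
n1-3 (Alice): max(3, -4, -2) = 3
n1-4 (Alice): max(-2, -8) = -2
n1 (Tomas): min(0, 5, 3, -2) = -2
n2-1 (Alice): max(3, -2, -9) = 3
n2-2 (Alice): max(-8, 9, -3, -5) = 9
n2-3 (Alice): max(-2, 7) = 7
n2 (Tomas): min(3, 9, 7) = 3
Alice prefers the higher value; n1=-2, n2=3. n2 is better since 3 > -2.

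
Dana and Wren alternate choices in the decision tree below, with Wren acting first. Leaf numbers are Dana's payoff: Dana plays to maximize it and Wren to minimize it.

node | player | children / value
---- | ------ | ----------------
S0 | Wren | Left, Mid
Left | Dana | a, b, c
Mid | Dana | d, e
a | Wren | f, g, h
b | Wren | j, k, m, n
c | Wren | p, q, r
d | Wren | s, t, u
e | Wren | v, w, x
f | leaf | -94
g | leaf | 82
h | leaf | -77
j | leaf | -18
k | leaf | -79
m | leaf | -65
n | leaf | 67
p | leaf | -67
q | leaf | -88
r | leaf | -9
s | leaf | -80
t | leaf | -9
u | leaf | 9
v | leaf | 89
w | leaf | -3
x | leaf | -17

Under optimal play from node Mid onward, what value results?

d (Wren): min(-80, -9, 9) = -80
e (Wren): min(89, -3, -17) = -17
Mid (Dana): max(-80, -17) = -17

-17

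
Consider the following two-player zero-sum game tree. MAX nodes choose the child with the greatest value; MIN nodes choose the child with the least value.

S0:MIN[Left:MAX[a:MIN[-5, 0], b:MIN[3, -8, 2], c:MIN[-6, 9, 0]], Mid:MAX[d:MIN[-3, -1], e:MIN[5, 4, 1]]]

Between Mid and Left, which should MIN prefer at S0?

d (MIN): min(-3, -1) = -3
e (MIN): min(5, 4, 1) = 1
Mid (MAX): max(-3, 1) = 1
a (MIN): min(-5, 0) = -5
b (MIN): min(3, -8, 2) = -8
c (MIN): min(-6, 9, 0) = -6
Left (MAX): max(-5, -8, -6) = -5
MIN prefers the lower value; Mid=1, Left=-5. Left is better since -5 < 1.

Left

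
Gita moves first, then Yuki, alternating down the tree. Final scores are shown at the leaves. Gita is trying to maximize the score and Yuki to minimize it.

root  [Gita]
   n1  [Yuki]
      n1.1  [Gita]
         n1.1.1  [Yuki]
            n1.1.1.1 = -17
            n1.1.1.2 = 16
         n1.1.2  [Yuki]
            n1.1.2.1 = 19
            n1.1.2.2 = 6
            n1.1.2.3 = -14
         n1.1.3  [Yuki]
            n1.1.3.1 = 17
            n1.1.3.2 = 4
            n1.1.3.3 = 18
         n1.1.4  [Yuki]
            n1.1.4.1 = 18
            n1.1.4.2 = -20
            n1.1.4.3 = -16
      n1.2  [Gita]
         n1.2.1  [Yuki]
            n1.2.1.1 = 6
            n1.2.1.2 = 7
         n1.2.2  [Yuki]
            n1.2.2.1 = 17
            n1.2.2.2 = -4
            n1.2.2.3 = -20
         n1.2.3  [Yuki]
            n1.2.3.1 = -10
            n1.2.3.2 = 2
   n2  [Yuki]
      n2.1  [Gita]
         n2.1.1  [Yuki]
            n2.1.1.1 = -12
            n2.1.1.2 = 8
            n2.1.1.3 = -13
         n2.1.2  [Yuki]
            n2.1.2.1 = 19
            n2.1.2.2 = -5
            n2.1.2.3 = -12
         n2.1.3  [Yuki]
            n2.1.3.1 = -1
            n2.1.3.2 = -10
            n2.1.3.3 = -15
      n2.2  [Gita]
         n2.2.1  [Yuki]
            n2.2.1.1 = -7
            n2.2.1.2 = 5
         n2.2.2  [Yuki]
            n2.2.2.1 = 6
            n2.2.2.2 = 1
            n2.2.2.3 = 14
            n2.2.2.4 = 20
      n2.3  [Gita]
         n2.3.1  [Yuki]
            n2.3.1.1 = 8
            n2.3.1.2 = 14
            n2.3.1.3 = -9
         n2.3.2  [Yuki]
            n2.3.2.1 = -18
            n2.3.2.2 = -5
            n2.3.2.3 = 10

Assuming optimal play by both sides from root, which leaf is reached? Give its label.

n1.1.3.2

n1.1.1 (Yuki): min(-17, 16) = -17
n1.1.2 (Yuki): min(19, 6, -14) = -14
n1.1.3 (Yuki): min(17, 4, 18) = 4
n1.1.4 (Yuki): min(18, -20, -16) = -20
n1.1 (Gita): max(-17, -14, 4, -20) = 4
n1.2.1 (Yuki): min(6, 7) = 6
n1.2.2 (Yuki): min(17, -4, -20) = -20
n1.2.3 (Yuki): min(-10, 2) = -10
n1.2 (Gita): max(6, -20, -10) = 6
n1 (Yuki): min(4, 6) = 4
n2.1.1 (Yuki): min(-12, 8, -13) = -13
n2.1.2 (Yuki): min(19, -5, -12) = -12
n2.1.3 (Yuki): min(-1, -10, -15) = -15
n2.1 (Gita): max(-13, -12, -15) = -12
n2.2.1 (Yuki): min(-7, 5) = -7
n2.2.2 (Yuki): min(6, 1, 14, 20) = 1
n2.2 (Gita): max(-7, 1) = 1
n2.3.1 (Yuki): min(8, 14, -9) = -9
n2.3.2 (Yuki): min(-18, -5, 10) = -18
n2.3 (Gita): max(-9, -18) = -9
n2 (Yuki): min(-12, 1, -9) = -12
root (Gita): max(4, -12) = 4
At root, Gita picks n1 (highest: 4).
At n1, Yuki picks n1.1 (lowest: 4).
At n1.1, Gita picks n1.1.3 (highest: 4).
At n1.1.3, Yuki picks n1.1.3.2 (lowest: 4).
Terminal value 4.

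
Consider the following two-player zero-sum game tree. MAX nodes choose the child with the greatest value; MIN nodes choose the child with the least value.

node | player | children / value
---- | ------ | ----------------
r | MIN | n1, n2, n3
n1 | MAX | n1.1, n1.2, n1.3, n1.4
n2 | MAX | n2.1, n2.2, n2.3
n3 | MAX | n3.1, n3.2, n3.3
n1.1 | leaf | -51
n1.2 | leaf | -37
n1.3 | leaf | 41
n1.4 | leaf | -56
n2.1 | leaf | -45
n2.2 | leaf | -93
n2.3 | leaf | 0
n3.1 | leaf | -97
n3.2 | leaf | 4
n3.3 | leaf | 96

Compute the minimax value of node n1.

n1 (MAX): max(-51, -37, 41, -56) = 41

41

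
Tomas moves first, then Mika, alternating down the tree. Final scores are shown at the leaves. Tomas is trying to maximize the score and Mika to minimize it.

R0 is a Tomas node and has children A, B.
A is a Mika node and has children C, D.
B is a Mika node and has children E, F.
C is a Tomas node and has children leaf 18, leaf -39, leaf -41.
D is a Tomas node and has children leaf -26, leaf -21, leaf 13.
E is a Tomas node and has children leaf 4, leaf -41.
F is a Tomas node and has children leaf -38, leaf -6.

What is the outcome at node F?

F (Tomas): max(-38, -6) = -6

-6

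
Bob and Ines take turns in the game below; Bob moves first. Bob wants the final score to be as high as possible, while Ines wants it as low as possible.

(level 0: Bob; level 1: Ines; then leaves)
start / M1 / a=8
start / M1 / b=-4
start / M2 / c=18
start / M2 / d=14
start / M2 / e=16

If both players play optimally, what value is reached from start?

M1 (Ines): min(8, -4) = -4
M2 (Ines): min(18, 14, 16) = 14
start (Bob): max(-4, 14) = 14

14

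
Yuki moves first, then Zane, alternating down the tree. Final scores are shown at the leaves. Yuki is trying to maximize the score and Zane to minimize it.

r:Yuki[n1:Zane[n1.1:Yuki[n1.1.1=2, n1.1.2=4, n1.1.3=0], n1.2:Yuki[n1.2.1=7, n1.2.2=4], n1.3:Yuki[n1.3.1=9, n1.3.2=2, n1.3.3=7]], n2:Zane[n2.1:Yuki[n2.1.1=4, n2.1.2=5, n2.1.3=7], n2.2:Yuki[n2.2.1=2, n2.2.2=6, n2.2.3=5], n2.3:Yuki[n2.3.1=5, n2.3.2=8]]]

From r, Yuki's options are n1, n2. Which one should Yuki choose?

n2

n1.1 (Yuki): max(2, 4, 0) = 4
n1.2 (Yuki): max(7, 4) = 7
n1.3 (Yuki): max(9, 2, 7) = 9
n1 (Zane): min(4, 7, 9) = 4
n2.1 (Yuki): max(4, 5, 7) = 7
n2.2 (Yuki): max(2, 6, 5) = 6
n2.3 (Yuki): max(5, 8) = 8
n2 (Zane): min(7, 6, 8) = 6
r (Yuki): max(4, 6) = 6
Yuki at r wants the highest of {n1=4, n2=6}, so chooses n2.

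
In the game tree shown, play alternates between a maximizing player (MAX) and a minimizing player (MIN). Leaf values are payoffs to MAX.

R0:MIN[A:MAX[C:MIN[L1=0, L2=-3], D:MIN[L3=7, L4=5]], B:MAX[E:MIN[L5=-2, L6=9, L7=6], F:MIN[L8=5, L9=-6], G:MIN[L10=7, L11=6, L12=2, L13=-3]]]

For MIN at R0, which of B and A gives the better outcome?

E (MIN): min(-2, 9, 6) = -2
F (MIN): min(5, -6) = -6
G (MIN): min(7, 6, 2, -3) = -3
B (MAX): max(-2, -6, -3) = -2
C (MIN): min(0, -3) = -3
D (MIN): min(7, 5) = 5
A (MAX): max(-3, 5) = 5
MIN prefers the lower value; B=-2, A=5. B is better since -2 < 5.

B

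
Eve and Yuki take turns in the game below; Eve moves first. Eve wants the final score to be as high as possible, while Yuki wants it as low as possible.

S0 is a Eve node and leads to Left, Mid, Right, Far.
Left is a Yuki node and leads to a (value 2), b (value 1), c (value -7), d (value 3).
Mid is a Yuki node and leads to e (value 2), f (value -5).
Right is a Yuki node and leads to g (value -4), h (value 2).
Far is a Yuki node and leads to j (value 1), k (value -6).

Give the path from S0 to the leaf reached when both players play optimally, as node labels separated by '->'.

S0 -> Right -> g

Left (Yuki): min(2, 1, -7, 3) = -7
Mid (Yuki): min(2, -5) = -5
Right (Yuki): min(-4, 2) = -4
Far (Yuki): min(1, -6) = -6
S0 (Eve): max(-7, -5, -4, -6) = -4
At S0, Eve picks Right (highest: -4).
At Right, Yuki picks g (lowest: -4).
Terminal value -4.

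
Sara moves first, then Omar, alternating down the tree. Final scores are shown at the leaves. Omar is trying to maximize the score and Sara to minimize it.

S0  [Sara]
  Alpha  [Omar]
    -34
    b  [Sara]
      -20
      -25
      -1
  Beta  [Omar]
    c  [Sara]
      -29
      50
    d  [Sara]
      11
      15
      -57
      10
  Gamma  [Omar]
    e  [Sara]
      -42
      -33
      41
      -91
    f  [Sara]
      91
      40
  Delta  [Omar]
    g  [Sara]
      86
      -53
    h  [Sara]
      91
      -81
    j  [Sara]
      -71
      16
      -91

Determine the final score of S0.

-53

b (Sara): min(-20, -25, -1) = -25
Alpha (Omar): max(-34, -25) = -25
c (Sara): min(-29, 50) = -29
d (Sara): min(11, 15, -57, 10) = -57
Beta (Omar): max(-29, -57) = -29
e (Sara): min(-42, -33, 41, -91) = -91
f (Sara): min(91, 40) = 40
Gamma (Omar): max(-91, 40) = 40
g (Sara): min(86, -53) = -53
h (Sara): min(91, -81) = -81
j (Sara): min(-71, 16, -91) = -91
Delta (Omar): max(-53, -81, -91) = -53
S0 (Sara): min(-25, -29, 40, -53) = -53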